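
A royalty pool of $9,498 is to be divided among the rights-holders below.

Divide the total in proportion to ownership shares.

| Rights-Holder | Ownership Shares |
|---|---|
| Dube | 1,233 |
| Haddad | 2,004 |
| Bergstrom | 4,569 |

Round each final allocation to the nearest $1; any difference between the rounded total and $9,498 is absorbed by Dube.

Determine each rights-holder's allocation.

Dube: $1,501 | Haddad: $2,438 | Bergstrom: $5,559

Total ownership shares = 7,806.
Proportional shares: Dube 1,233/7,806 × $9,498 = 1,500.26; Haddad 2,004/7,806 × $9,498 = 2,438.38; Bergstrom 4,569/7,806 × $9,498 = 5,559.36.
Rounded to nearest $1: Dube $1,500; Haddad $2,438; Bergstrom $5,559. Sum = $9,497.
Difference $9,498 − $9,497 = +$1 applied to Dube: Dube becomes $1,501.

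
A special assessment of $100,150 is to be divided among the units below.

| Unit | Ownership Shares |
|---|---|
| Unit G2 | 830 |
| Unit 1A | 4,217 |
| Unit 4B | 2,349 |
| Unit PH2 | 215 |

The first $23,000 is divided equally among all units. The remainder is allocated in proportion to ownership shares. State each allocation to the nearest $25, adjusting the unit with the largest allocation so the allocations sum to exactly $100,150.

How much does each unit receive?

Equal tier: $23,000 ÷ 4 = $5,750 apiece.
Remainder $77,150 by ownership shares (total 7,611): Unit G2 8,413.41 → $8,425; Unit 1A 42,746.23 → $42,750; Unit 4B 23,810.98 → $23,800; Unit PH2 2,179.38 → $2,175.
Totals: Unit G2 $5,750 + $8,425 = $14,175; Unit 1A $5,750 + $42,750 = $48,500; Unit 4B $5,750 + $23,800 = $29,550; Unit PH2 $5,750 + $2,175 = $7,925.

Unit G2: $14,175 · Unit 1A: $48,500 · Unit 4B: $29,550 · Unit PH2: $7,925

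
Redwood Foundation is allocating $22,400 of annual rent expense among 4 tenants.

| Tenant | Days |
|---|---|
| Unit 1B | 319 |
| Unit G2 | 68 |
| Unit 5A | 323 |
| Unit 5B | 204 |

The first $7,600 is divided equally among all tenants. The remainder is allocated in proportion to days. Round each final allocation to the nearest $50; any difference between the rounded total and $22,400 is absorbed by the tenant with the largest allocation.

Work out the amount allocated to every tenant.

Equal tier: $7,600 ÷ 4 = $1,900 apiece.
Remainder $14,800 by days (total 914): Unit 1B 5,165.43 → $5,150; Unit G2 1,101.09 → $1,100; Unit 5A 5,230.20 → $5,250; Unit 5B 3,303.28 → $3,300.
Totals: Unit 1B $1,900 + $5,150 = $7,050; Unit G2 $1,900 + $1,100 = $3,000; Unit 5A $1,900 + $5,250 = $7,150; Unit 5B $1,900 + $3,300 = $5,200.

Unit 1B: $7,050; Unit G2: $3,000; Unit 5A: $7,150; Unit 5B: $5,200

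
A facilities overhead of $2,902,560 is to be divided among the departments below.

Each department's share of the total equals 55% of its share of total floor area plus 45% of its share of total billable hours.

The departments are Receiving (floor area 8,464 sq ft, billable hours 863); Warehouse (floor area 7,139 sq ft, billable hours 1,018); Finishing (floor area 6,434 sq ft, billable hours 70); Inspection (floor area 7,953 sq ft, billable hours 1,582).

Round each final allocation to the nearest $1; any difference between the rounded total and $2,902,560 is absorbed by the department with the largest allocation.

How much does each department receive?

Receiving: $769,602; Warehouse: $756,374; Finishing: $368,370; Inspection: $1,008,214

Totals — floor area 29,990, billable hours 3,533.
Combined weights (55% floor area + 45% billable hours): Receiving 0.2651; Warehouse 0.2606; Finishing 0.1269; Inspection 0.3474.
Pro-rata amounts: Receiving 769,601.66; Warehouse 756,373.71; Finishing 368,369.504; Inspection 1,008,215.13.
At nearest $1: Receiving $769,602; Warehouse $756,374; Finishing $368,370; Inspection $1,008,215. Sum = $2,902,561.
Difference $2,902,560 − $2,902,561 = −$1 applied to largest allocation (Inspection): Inspection becomes $1,008,214.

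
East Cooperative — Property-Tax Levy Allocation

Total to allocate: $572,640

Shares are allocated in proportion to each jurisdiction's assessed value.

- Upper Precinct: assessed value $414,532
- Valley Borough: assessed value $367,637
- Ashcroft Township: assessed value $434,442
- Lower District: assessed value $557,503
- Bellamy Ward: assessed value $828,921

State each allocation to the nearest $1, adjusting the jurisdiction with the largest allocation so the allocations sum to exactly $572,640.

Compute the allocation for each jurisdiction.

Total assessed value = 2,603,035.
Raw shares: Upper Precinct 414,532/2,603,035 × $572,640 = 91,192.63; Valley Borough 367,637/2,603,035 × $572,640 = 80,876.23; Ashcroft Township 434,442/2,603,035 × $572,640 = 95,572.62; Lower District 557,503/2,603,035 × $572,640 = 122,644.73; Bellamy Ward 828,921/2,603,035 × $572,640 = 182,353.80.
At nearest $1: Upper Precinct $91,193; Valley Borough $80,876; Ashcroft Township $95,573; Lower District $122,645; Bellamy Ward $182,354. Sum = $572,641.
Difference $572,640 − $572,641 = −$1 applied to largest allocation (Bellamy Ward): Bellamy Ward becomes $182,353.

Upper Precinct: $91,193 · Valley Borough: $80,876 · Ashcroft Township: $95,573 · Lower District: $122,645 · Bellamy Ward: $182,353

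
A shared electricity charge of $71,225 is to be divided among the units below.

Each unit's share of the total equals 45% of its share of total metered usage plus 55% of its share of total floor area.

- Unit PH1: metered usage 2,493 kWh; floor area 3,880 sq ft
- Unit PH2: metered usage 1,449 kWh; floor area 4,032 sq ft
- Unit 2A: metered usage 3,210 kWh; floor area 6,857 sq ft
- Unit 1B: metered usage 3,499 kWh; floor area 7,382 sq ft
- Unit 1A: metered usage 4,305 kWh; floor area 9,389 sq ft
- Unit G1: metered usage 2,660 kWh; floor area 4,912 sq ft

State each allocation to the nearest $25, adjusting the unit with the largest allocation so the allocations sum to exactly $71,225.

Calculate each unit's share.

Metered usage total 17,616; floor area total 36,452.
Composite weights (45% metered usage + 55% floor area): Unit PH1 0.1222; Unit PH2 0.0979; Unit 2A 0.1855; Unit 1B 0.2008; Unit 1A 0.2516; Unit G1 0.1421.
Proportional shares: Unit PH1 8,705.57; Unit PH2 6,969.42; Unit 2A 13,209.39; Unit 1B 14,299.41; Unit 1A 17,922.73; Unit G1 10,118.47.
At nearest $25: Unit PH1 $8,700; Unit PH2 $6,975; Unit 2A $13,200; Unit 1B $14,300; Unit 1A $17,925; Unit G1 $10,125. Sum = $71,225.
Rounded total matches; no reconciliation needed.

Unit PH1: $8,700; Unit PH2: $6,975; Unit 2A: $13,200; Unit 1B: $14,300; Unit 1A: $17,925; Unit G1: $10,125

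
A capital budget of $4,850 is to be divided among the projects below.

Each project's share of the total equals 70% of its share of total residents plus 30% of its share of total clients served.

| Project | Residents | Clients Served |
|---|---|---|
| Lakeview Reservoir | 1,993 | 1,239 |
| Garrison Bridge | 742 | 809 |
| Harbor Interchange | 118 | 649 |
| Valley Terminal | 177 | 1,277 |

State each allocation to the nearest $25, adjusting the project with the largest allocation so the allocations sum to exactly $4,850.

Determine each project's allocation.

Lakeview Reservoir: $2,675 | Garrison Bridge: $1,125 | Harbor Interchange: $375 | Valley Terminal: $675

Residents total 3,030; clients served total 3,974.
Blended shares (70% residents + 30% clients served): Lakeview Reservoir 0.5540; Garrison Bridge 0.2325; Harbor Interchange 0.0763; Valley Terminal 0.1373.
Unrounded shares: Lakeview Reservoir 2,686.72; Garrison Bridge 1,127.58; Harbor Interchange 369.83; Valley Terminal 665.87.
Rounded to nearest $25: Lakeview Reservoir $2,675; Garrison Bridge $1,125; Harbor Interchange $375; Valley Terminal $675. Sum = $4,850.
Sum already equals the total — no adjustment.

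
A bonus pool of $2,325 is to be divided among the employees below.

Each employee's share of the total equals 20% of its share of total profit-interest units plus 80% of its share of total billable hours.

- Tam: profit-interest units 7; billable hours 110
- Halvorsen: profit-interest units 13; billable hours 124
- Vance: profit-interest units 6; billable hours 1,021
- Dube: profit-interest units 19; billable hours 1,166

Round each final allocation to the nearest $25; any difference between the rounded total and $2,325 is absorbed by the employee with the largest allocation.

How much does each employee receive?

Profit-interest units total 45; billable hours total 2,421.
Composite weights (20% profit-interest units + 80% billable hours): Tam 0.0675; Halvorsen 0.0988; Vance 0.3640; Dube 0.4697.
Unrounded shares: Tam 156.84; Halvorsen 229.60; Vance 846.41; Dube 1,092.14.
At nearest $25: Tam $150; Halvorsen $225; Vance $850; Dube $1,100. Sum = $2,325.
No rounding difference to absorb.

Tam: $150 · Halvorsen: $225 · Vance: $850 · Dube: $1,100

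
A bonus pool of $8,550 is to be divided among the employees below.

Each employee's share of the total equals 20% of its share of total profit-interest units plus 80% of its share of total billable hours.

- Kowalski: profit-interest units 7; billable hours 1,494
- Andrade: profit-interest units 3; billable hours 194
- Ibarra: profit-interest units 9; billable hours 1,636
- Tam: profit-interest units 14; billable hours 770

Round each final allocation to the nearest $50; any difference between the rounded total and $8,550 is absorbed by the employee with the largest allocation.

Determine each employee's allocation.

Profit-interest units total 33; billable hours total 4,094.
Blended shares (20% profit-interest units + 80% billable hours): Kowalski 0.3344; Andrade 0.0561; Ibarra 0.3742; Tam 0.2353.
Pro-rata amounts: Kowalski 2,858.81; Andrade 479.58; Ibarra 3,199.69; Tam 2,011.92.
Rounded to nearest $50: Kowalski $2,850; Andrade $500; Ibarra $3,200; Tam $2,000. Sum = $8,550.
Rounded total matches; no reconciliation needed.

Kowalski: $2,850 · Andrade: $500 · Ibarra: $3,200 · Tam: $2,000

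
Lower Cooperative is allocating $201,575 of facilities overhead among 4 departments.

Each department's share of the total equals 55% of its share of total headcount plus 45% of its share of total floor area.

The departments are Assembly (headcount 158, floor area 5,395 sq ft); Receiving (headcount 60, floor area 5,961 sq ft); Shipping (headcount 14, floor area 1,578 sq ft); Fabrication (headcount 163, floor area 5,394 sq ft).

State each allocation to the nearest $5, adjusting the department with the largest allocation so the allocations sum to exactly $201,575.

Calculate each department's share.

Totals — headcount 395, floor area 18,328.
Composite weights (55% headcount + 45% floor area): Assembly 0.3525; Receiving 0.2299; Shipping 0.0582; Fabrication 0.3594.
Raw shares: Assembly 71,047.38; Receiving 46,342.56; Shipping 11,739.26; Fabrication 72,445.80.
After rounding ($5): Assembly $71,045; Receiving $46,345; Shipping $11,740; Fabrication $72,445. Sum = $201,575.
Sum already equals the total — no adjustment.

Assembly: $71,045 | Receiving: $46,345 | Shipping: $11,740 | Fabrication: $72,445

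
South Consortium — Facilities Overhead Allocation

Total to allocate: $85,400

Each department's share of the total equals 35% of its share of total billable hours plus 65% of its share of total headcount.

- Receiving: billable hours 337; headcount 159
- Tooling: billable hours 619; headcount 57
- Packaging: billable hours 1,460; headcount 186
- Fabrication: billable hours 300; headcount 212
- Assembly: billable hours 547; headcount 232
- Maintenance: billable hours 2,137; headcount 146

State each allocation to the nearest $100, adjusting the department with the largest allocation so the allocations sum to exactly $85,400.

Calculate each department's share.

Receiving: $10,800 · Tooling: $6,600 · Packaging: $18,500 · Fabrication: $13,500 · Assembly: $16,000 · Maintenance: $20,000

Billable hours total 5,400; headcount total 992.
Composite weights (35% billable hours + 65% headcount): Receiving 0.1260; Tooling 0.0775; Packaging 0.2165; Fabrication 0.1584; Assembly 0.1875; Maintenance 0.2342.
Proportional shares: Receiving 10,762.63; Tooling 6,615.87; Packaging 18,489.50; Fabrication 13,523.58; Assembly 16,009.92; Maintenance 19,998.51.
Rounded to nearest $100: Receiving $10,800; Tooling $6,600; Packaging $18,500; Fabrication $13,500; Assembly $16,000; Maintenance $20,000. Sum = $85,400.
No rounding difference to absorb.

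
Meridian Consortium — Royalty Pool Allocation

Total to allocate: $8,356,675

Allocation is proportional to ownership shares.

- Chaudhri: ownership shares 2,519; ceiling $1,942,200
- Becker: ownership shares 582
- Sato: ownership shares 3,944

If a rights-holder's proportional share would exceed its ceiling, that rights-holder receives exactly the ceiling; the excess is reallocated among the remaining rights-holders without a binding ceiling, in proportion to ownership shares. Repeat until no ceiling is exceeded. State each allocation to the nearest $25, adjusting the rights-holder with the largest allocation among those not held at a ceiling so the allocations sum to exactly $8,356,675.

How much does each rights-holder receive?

Combined ownership shares = 7,045.
Pro-rata shares before constraints: Chaudhri 2,988,000.61; Becker 690,359.81; Sato 4,678,314.58.
Held at cap: Chaudhri ($1,942,200); residual $6,414,475 reallocated over remaining ownership shares 4,526.
Redistributed shares: Becker 824,839.69 → $824,850; Sato 5,589,635.31 → $5,589,625.

Chaudhri: $1,942,200; Becker: $824,850; Sato: $5,589,625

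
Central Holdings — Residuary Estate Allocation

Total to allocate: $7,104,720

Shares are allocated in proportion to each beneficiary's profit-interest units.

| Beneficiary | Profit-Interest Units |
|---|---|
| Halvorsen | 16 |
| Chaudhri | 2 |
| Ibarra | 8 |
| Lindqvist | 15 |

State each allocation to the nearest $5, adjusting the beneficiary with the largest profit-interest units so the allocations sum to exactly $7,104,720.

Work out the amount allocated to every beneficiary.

Halvorsen: $2,772,575 · Chaudhri: $346,570 · Ibarra: $1,386,285 · Lindqvist: $2,599,290

Total profit-interest units = 16 + 2 + 8 + 15 = 41.
Pro-rata amounts: Halvorsen 2,772,573.66; Chaudhri 346,571.71; Ibarra 1,386,286.83; Lindqvist 2,599,287.80.
After rounding ($5): Halvorsen $2,772,575; Chaudhri $346,570; Ibarra $1,386,285; Lindqvist $2,599,290. Sum = $7,104,720.
Sum already equals the total — no adjustment.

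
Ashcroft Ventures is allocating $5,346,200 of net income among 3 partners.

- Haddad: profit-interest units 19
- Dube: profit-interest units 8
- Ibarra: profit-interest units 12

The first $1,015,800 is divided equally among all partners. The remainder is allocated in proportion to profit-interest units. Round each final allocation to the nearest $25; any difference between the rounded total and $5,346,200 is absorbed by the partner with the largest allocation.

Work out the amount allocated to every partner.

Haddad: $2,448,300 · Dube: $1,226,875 · Ibarra: $1,671,025

Equal tier: $1,015,800 ÷ 3 = $338,600 apiece.
Remainder $4,330,400 by profit-interest units (total 39): Haddad 2,109,682.05 → $2,109,675; Dube 888,287.18 → $888,275; Ibarra 1,332,430.77 → $1,332,425.
Rounding difference +$25 on remainder applied to Haddad.
Totals: Haddad $338,600 + $2,109,700 = $2,448,300; Dube $338,600 + $888,275 = $1,226,875; Ibarra $338,600 + $1,332,425 = $1,671,025.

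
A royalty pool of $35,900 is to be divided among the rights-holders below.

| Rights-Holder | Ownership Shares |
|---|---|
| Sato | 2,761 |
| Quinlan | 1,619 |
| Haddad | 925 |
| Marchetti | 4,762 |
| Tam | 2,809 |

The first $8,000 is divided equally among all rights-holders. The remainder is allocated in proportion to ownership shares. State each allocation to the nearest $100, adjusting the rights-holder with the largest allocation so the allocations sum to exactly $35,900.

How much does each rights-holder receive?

First tranche $8,000 split equally: $1,600 each.
Remainder $27,900 by ownership shares (total 12,876): Sato 5,982.60 → $6,000; Quinlan 3,508.08 → $3,500; Haddad 2,004.31 → $2,000; Marchetti 10,318.41 → $10,300; Tam 6,086.60 → $6,100.
Totals: Sato $1,600 + $6,000 = $7,600; Quinlan $1,600 + $3,500 = $5,100; Haddad $1,600 + $2,000 = $3,600; Marchetti $1,600 + $10,300 = $11,900; Tam $1,600 + $6,100 = $7,700.

Sato: $7,600 · Quinlan: $5,100 · Haddad: $3,600 · Marchetti: $11,900 · Tam: $7,700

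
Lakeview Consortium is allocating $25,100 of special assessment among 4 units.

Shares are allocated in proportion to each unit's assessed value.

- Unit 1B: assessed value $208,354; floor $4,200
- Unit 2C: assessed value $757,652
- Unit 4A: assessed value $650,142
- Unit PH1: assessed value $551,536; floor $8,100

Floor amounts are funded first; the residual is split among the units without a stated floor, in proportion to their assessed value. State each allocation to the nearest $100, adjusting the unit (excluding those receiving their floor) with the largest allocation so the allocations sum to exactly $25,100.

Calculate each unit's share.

Unit 1B: $4,200 | Unit 2C: $6,900 | Unit 4A: $5,900 | Unit PH1: $8,100

Guaranteed amounts: Unit 1B $4,200; Unit PH1 $8,100. Residual $12,800.
Residual split over remaining assessed value 1,407,794: Unit 2C 6,888.75 → $6,900; Unit 4A 5,911.25 → $5,900.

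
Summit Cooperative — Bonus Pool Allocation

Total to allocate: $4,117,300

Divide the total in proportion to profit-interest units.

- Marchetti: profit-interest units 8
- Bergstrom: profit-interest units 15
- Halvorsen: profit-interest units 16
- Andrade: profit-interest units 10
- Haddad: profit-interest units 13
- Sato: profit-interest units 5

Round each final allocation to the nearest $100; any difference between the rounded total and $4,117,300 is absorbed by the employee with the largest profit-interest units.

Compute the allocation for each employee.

Marchetti: $491,600; Bergstrom: $921,800; Halvorsen: $983,200; Andrade: $614,500; Haddad: $798,900; Sato: $307,300

Total profit-interest units = 8 + 15 + 16 + 10 + 13 + 5 = 67.
Pro-rata amounts: Marchetti 491,617.91; Bergstrom 921,783.58; Halvorsen 983,235.82; Andrade 614,522.39; Haddad 798,879.10; Sato 307,261.19.
Rounded to nearest $100: Marchetti $491,600; Bergstrom $921,800; Halvorsen $983,200; Andrade $614,500; Haddad $798,900; Sato $307,300. Sum = $4,117,300.
No rounding difference to absorb.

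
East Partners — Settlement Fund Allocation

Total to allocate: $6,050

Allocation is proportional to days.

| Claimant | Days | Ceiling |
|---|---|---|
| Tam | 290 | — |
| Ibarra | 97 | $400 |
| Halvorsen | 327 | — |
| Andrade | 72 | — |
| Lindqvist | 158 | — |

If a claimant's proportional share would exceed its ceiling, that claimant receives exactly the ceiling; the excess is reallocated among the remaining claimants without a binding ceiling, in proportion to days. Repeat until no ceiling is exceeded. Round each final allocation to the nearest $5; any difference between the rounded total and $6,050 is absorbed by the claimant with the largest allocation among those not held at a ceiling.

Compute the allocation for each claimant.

Days total: 944.
Unconstrained shares: Tam 1,858.58; Ibarra 621.66; Halvorsen 2,095.71; Andrade 461.44; Lindqvist 1,012.61.
Capped: Ibarra ($400); residual $5,650 reallocated over remaining days 847.
Remaining shares: Tam 1,934.47 → $1,935; Halvorsen 2,181.29 → $2,180; Andrade 480.28 → $480; Lindqvist 1,053.96 → $1,055.

Tam: $1,935; Ibarra: $400; Halvorsen: $2,180; Andrade: $480; Lindqvist: $1,055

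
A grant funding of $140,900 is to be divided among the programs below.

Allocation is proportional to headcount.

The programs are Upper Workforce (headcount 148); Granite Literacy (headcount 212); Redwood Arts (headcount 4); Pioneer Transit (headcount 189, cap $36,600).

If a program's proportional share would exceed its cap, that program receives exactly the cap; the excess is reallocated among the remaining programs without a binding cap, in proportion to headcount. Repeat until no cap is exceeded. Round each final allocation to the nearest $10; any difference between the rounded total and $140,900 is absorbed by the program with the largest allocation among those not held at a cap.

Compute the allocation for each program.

Upper Workforce: $42,410 · Granite Literacy: $60,740 · Redwood Arts: $1,150 · Pioneer Transit: $36,600

Total headcount = 553.
Unconstrained shares: Upper Workforce 37,709.22; Granite Literacy 54,015.91; Redwood Arts 1,019.17; Pioneer Transit 48,155.70.
Capped: Pioneer Transit ($36,600); remaining pool $104,300 reallocated over remaining headcount 364.
Redistributed shares: Upper Workforce 42,407.69 → $42,410; Granite Literacy 60,746.15 → $60,750; Redwood Arts 1,146.15 → $1,150.
Rounding difference −$10 applied to Granite Literacy → $60,740.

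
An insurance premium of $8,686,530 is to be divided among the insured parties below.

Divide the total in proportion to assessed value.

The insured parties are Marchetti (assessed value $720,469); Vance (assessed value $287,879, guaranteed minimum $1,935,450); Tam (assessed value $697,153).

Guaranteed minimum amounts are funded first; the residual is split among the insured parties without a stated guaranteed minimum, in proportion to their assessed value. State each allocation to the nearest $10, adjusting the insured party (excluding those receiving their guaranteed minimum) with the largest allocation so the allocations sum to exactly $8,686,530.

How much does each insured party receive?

Fund the minimums — Vance $1,935,450. Balance $6,751,080.
Balance split over remaining assessed value 1,417,622: Marchetti 3,431,058.39 → $3,431,060; Tam 3,320,021.61 → $3,320,020.

Marchetti: $3,431,060; Vance: $1,935,450; Tam: $3,320,020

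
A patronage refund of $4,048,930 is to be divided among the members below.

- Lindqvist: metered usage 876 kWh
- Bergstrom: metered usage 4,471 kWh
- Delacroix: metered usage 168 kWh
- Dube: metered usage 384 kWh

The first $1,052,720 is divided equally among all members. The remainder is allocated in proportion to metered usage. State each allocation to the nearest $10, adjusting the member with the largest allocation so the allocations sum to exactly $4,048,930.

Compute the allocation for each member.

Equal tier: $1,052,720 ÷ 4 = $263,180 apiece.
Remainder $2,996,210 by metered usage (total 5,899): Lindqvist 444,936.42 → $444,940; Bergstrom 2,270,902.68 → $2,270,900; Delacroix 85,330.27 → $85,330; Dube 195,040.62 → $195,040.
Totals: Lindqvist $263,180 + $444,940 = $708,120; Bergstrom $263,180 + $2,270,900 = $2,534,080; Delacroix $263,180 + $85,330 = $348,510; Dube $263,180 + $195,040 = $458,220.

Lindqvist: $708,120 | Bergstrom: $2,534,080 | Delacroix: $348,510 | Dube: $458,220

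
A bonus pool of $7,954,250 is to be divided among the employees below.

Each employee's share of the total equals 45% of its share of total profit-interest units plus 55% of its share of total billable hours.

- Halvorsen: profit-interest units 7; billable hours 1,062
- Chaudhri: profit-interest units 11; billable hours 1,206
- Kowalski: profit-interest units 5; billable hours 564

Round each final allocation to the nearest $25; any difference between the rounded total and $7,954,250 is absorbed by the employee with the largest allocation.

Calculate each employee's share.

Halvorsen: $2,729,950; Chaudhri: $3,574,900; Kowalski: $1,649,400

Totals — profit-interest units 23, billable hours 2,832.
Blended shares (45% profit-interest units + 55% billable hours): Halvorsen 0.3432; Chaudhri 0.4494; Kowalski 0.2074.
Unrounded shares: Halvorsen 2,729,950.48; Chaudhri 3,574,906.36; Kowalski 1,649,393.16.
At nearest $25: Halvorsen $2,729,950; Chaudhri $3,574,900; Kowalski $1,649,400. Sum = $7,954,250.
Sum already equals the total — no adjustment.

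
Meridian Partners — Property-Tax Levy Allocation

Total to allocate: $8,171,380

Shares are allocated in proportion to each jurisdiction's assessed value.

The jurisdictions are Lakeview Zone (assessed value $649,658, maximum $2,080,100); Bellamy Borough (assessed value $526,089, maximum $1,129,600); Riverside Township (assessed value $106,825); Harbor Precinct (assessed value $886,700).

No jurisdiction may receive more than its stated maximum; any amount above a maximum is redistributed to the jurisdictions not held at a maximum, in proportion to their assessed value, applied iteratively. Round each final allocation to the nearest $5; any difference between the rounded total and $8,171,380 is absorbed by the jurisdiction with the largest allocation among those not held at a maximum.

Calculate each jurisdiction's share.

Lakeview Zone: $2,080,100; Bellamy Borough: $1,129,600; Riverside Township: $533,485; Harbor Precinct: $4,428,195

Combined assessed value = 2,169,272.
Pro-rata shares before constraints: Lakeview Zone 2,447,181.54; Bellamy Borough 1,981,712.36; Riverside Township 402,396.60; Harbor Precinct 3,340,089.51.
Cap binds for Lakeview Zone ($2,080,100), Bellamy Borough ($1,129,600); residual $4,961,680 reallocated over remaining assessed value 993,525.
Shares after redistribution: Riverside Township 533,485.79 → $533,485; Harbor Precinct 4,428,194.21 → $4,428,195.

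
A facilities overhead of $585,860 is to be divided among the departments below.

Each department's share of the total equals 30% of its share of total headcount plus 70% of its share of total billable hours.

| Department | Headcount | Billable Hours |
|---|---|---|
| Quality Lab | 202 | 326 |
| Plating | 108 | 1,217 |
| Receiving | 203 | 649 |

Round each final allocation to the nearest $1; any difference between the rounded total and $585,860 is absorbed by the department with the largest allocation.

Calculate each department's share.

Quality Lab: $130,198 | Plating: $264,691 | Receiving: $190,971

Headcount total 513; billable hours total 2,192.
Combined weights (30% headcount + 70% billable hours): Quality Lab 0.2222; Plating 0.4518; Receiving 0.3260.
Pro-rata amounts: Quality Lab 130,198.30; Plating 264,690.61; Receiving 190,971.09.
Rounded to nearest $1: Quality Lab $130,198; Plating $264,691; Receiving $190,971. Sum = $585,860.
Rounded total matches; no reconciliation needed.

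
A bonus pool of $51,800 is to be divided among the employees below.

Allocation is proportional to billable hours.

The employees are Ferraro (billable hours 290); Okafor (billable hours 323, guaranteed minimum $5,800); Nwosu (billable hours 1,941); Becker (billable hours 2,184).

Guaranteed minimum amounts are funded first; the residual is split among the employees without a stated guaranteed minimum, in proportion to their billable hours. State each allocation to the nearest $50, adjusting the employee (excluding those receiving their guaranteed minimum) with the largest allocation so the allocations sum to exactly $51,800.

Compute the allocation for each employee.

Ferraro: $3,000 · Okafor: $5,800 · Nwosu: $20,200 · Becker: $22,800

Fund the minimums — Okafor $5,800. Balance $46,000.
Balance split over remaining billable hours 4,415: Ferraro 3,021.52 → $3,000; Nwosu 20,223.33 → $20,200; Becker 22,755.15 → $22,750.
Rounding difference +$50 applied to Becker → $22,800.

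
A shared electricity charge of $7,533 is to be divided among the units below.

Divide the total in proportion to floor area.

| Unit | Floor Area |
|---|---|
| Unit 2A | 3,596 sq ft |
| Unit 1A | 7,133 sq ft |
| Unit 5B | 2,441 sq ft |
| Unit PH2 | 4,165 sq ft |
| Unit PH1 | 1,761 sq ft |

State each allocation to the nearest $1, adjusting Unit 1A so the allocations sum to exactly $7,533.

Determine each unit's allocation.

Unit 2A: $1,419 | Unit 1A: $2,813 | Unit 5B: $963 | Unit PH2: $1,643 | Unit PH1: $695

Combined floor area = 19,096.
Pro-rata amounts: Unit 2A 3,596/19,096 × $7,533 = 1,418.55; Unit 1A 7,133/19,096 × $7,533 = 2,813.83; Unit 5B 2,441/19,096 × $7,533 = 962.93; Unit PH2 4,165/19,096 × $7,533 = 1,643.01; Unit PH1 1,761/19,096 × $7,533 = 694.68.
Rounded to nearest $1: Unit 2A $1,419; Unit 1A $2,814; Unit 5B $963; Unit PH2 $1,643; Unit PH1 $695. Sum = $7,534.
Difference $7,533 − $7,534 = −$1 applied to Unit 1A: Unit 1A becomes $2,813.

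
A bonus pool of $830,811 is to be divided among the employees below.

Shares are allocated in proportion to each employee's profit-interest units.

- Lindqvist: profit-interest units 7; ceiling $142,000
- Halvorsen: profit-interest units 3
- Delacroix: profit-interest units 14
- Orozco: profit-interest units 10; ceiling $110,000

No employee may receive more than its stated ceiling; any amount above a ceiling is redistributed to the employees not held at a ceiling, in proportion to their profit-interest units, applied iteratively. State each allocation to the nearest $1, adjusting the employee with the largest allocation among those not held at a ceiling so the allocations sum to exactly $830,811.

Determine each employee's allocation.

Lindqvist: $142,000 · Halvorsen: $102,143 · Delacroix: $476,668 · Orozco: $110,000

Combined profit-interest units = 34.
Proportional shares (ignoring caps): Lindqvist 171,049.32; Halvorsen 73,306.85; Delacroix 342,098.65; Orozco 244,356.18.
Cap binds for Lindqvist ($142,000), Orozco ($110,000); remaining pool $578,811 reallocated over remaining profit-interest units 17.
Redistributed shares: Halvorsen 102,143.12 → $102,143; Delacroix 476,667.88 → $476,668.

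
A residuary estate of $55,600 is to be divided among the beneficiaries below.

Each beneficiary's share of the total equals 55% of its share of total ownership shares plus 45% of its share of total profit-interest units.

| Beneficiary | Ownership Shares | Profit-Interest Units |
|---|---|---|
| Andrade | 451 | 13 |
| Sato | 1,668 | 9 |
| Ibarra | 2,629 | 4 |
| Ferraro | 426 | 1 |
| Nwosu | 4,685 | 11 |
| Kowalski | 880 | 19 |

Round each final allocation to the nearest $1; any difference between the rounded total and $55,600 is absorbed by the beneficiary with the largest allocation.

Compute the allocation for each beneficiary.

Andrade: $6,991; Sato: $8,700; Ibarra: $9,242; Ferraro: $1,652; Nwosu: $18,169; Kowalski: $10,846

Totals — ownership shares 10,739, profit-interest units 57.
Blended shares (55% ownership shares + 45% profit-interest units): Andrade 0.1257; Sato 0.1565; Ibarra 0.1662; Ferraro 0.0297; Nwosu 0.3268; Kowalski 0.1951.
Unrounded shares: Andrade 6,990.57; Sato 8,700.26; Ibarra 9,242.04; Ferraro 1,652.01; Nwosu 18,169.26; Kowalski 10,845.86.
At nearest $1: Andrade $6,991; Sato $8,700; Ibarra $9,242; Ferraro $1,652; Nwosu $18,169; Kowalski $10,846. Sum = $55,600.
No rounding difference to absorb.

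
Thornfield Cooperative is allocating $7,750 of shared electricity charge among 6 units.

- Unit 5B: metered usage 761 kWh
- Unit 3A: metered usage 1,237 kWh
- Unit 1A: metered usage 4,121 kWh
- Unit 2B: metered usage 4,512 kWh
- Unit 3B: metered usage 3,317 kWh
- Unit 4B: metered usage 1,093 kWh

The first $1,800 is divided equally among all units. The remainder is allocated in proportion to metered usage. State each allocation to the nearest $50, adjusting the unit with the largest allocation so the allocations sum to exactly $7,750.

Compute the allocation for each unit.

Equal tier: $1,800 ÷ 6 = $300 apiece.
Remainder $5,950 by metered usage (total 15,041): Unit 5B 301.04 → $300; Unit 3A 489.34 → $500; Unit 1A 1,630.21 → $1,650; Unit 2B 1,784.88 → $1,800; Unit 3B 1,312.16 → $1,300; Unit 4B 432.37 → $450.
Rounding difference −$50 on remainder applied to Unit 2B.
Totals: Unit 5B $300 + $300 = $600; Unit 3A $300 + $500 = $800; Unit 1A $300 + $1,650 = $1,950; Unit 2B $300 + $1,750 = $2,050; Unit 3B $300 + $1,300 = $1,600; Unit 4B $300 + $450 = $750.

Unit 5B: $600 · Unit 3A: $800 · Unit 1A: $1,950 · Unit 2B: $2,050 · Unit 3B: $1,600 · Unit 4B: $750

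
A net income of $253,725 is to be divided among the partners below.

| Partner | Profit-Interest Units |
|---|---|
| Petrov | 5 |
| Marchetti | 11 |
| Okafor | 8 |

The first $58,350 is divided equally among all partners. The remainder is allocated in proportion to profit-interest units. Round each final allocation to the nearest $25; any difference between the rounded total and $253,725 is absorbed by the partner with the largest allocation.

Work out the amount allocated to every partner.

Petrov: $60,150 | Marchetti: $109,000 | Okafor: $84,575

Equal tier: $58,350 ÷ 3 = $19,450 apiece.
Remainder $195,375 by profit-interest units (total 24): Petrov 40,703.12 → $40,700; Marchetti 89,546.88 → $89,550; Okafor 65,125.00 → $65,125.
Totals: Petrov $19,450 + $40,700 = $60,150; Marchetti $19,450 + $89,550 = $109,000; Okafor $19,450 + $65,125 = $84,575.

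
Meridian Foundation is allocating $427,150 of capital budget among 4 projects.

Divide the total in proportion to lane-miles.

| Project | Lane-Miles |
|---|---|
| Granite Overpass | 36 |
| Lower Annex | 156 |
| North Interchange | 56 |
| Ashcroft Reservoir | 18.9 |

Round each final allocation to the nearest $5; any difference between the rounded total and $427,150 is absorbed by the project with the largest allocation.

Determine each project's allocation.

Combined lane-miles = 266.9.
Unrounded shares: Granite Overpass 36/266.9 × $427,150 = 57,614.84; Lower Annex 156/266.9 × $427,150 = 249,664.29; North Interchange 56/266.9 × $427,150 = 89,623.08; Ashcroft Reservoir 18.9/266.9 × $427,150 = 30,247.79.
Rounded to nearest $5: Granite Overpass $57,615; Lower Annex $249,665; North Interchange $89,625; Ashcroft Reservoir $30,250. Sum = $427,155.
Difference $427,150 − $427,155 = −$5 applied to largest allocation (Lower Annex): Lower Annex becomes $249,660.

Granite Overpass: $57,615 · Lower Annex: $249,660 · North Interchange: $89,625 · Ashcroft Reservoir: $30,250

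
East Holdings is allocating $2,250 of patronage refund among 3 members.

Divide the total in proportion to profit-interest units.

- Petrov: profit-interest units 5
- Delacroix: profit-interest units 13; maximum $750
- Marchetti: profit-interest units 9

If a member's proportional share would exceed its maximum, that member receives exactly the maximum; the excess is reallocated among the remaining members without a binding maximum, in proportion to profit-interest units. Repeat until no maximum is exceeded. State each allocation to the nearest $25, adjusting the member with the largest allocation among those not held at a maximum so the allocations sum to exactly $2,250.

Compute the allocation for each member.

Petrov: $525; Delacroix: $750; Marchetti: $975

Profit-interest units total: 27.
Proportional shares (ignoring caps): Petrov 416.67; Delacroix 1,083.33; Marchetti 750.00.
Cap binds for Delacroix ($750); residual $1,500 reallocated over remaining profit-interest units 14.
Redistributed shares: Petrov 535.71 → $525; Marchetti 964.29 → $975.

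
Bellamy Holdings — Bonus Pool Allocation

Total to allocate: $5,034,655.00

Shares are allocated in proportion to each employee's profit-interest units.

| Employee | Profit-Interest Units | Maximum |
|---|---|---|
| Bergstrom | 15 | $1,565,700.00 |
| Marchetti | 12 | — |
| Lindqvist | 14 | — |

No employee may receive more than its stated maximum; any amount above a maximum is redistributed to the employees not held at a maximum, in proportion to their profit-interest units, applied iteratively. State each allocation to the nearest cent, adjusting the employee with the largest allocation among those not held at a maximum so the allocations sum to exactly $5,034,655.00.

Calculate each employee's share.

Combined profit-interest units = 41.
Unconstrained shares: Bergstrom 1,841,946.9512; Marchetti 1,473,557.5610; Lindqvist 1,719,150.4878.
Capped: Bergstrom ($1,565,700.00); balance $3,468,955.00 reallocated over remaining profit-interest units 26.
Remaining shares: Marchetti 1,601,056.1538 → $1,601,056.15; Lindqvist 1,867,898.8462 → $1,867,898.85.

Bergstrom: $1,565,700.00 · Marchetti: $1,601,056.15 · Lindqvist: $1,867,898.85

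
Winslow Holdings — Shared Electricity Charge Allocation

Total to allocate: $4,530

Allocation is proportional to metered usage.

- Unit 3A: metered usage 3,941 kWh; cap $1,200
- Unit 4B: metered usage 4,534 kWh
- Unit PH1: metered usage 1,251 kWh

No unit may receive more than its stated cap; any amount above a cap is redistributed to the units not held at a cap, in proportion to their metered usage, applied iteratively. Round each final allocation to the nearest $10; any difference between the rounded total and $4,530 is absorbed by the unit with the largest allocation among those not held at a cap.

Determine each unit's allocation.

Metered usage total: 9,726.
Unconstrained shares: Unit 3A 1,835.57; Unit 4B 2,111.76; Unit PH1 582.67.
Held at cap: Unit 3A ($1,200); residual $3,330 reallocated over remaining metered usage 5,785.
Shares after redistribution: Unit 4B 2,609.89 → $2,610; Unit PH1 720.11 → $720.

Unit 3A: $1,200 · Unit 4B: $2,610 · Unit PH1: $720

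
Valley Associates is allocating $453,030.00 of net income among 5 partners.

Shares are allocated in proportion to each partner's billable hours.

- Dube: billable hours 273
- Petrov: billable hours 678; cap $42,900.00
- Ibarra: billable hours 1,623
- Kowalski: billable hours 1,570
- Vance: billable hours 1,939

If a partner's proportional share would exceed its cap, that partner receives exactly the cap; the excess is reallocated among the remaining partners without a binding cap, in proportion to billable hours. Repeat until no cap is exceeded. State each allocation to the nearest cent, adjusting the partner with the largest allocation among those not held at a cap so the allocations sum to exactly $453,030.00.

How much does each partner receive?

Billable hours total: 6,083.
Unconstrained shares: Dube 20,331.6110; Petrov 50,493.8912; Ibarra 120,872.5448; Kowalski 116,925.3822; Vance 144,406.5708.
Capped: Petrov ($42,900.00); balance $410,130.00 reallocated over remaining billable hours 5,405.
Remaining shares: Dube 20,715.1693 → $20,715.17; Ibarra 123,152.8196 → $123,152.82; Kowalski 119,131.1933 → $119,131.19; Vance 147,130.8178 → $147,130.82.

Dube: $20,715.17 · Petrov: $42,900.00 · Ibarra: $123,152.82 · Kowalski: $119,131.19 · Vance: $147,130.82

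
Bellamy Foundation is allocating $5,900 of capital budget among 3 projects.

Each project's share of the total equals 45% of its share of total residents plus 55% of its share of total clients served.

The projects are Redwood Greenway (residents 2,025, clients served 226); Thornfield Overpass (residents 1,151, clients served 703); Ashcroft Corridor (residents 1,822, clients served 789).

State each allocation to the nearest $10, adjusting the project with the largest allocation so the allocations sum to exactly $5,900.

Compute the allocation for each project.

Totals — residents 4,998, clients served 1,718.
Blended shares (45% residents + 55% clients served): Redwood Greenway 0.2547; Thornfield Overpass 0.3287; Ashcroft Corridor 0.4166.
Pro-rata amounts: Redwood Greenway 1,502.58; Thornfield Overpass 1,939.27; Ashcroft Corridor 2,458.15.
After rounding ($10): Redwood Greenway $1,500; Thornfield Overpass $1,940; Ashcroft Corridor $2,460. Sum = $5,900.
Sum already equals the total — no adjustment.

Redwood Greenway: $1,500 | Thornfield Overpass: $1,940 | Ashcroft Corridor: $2,460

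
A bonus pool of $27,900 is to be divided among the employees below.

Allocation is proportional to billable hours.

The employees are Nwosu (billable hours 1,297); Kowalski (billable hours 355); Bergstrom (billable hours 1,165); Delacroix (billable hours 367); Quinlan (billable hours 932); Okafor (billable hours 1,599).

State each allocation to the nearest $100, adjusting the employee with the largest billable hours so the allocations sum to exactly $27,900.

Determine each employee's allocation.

Nwosu: $6,300; Kowalski: $1,700; Bergstrom: $5,700; Delacroix: $1,800; Quinlan: $4,500; Okafor: $7,900

Sum of billable hours: 5,715.
Proportional shares: Nwosu 1,297/5,715 × $27,900 = 6,331.81; Kowalski 355/5,715 × $27,900 = 1,733.07; Bergstrom 1,165/5,715 × $27,900 = 5,687.40; Delacroix 367/5,715 × $27,900 = 1,791.65; Quinlan 932/5,715 × $27,900 = 4,549.92; Okafor 1,599/5,715 × $27,900 = 7,806.14.
After rounding ($100): Nwosu $6,300; Kowalski $1,700; Bergstrom $5,700; Delacroix $1,800; Quinlan $4,500; Okafor $7,800. Sum = $27,800.
Difference $27,900 − $27,800 = +$100 applied to largest billable hours (Okafor): Okafor becomes $7,900.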